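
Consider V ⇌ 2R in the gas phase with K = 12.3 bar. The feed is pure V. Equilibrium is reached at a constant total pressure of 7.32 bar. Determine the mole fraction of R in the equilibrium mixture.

y_R = 0.705

Take 1 mol V as basis and let X be its fractional conversion, so ξ = X.
Moles: n_V = 1 − X; n_R = 2X.
Total moles n_T = 1 + X.
With p_i = (n_i/n_T)P, K = p_R^2 / (p_V).
Substituting and setting equal to 12.3 bar gives a polynomial in X; the root in (0,1) is X = 0.544.
Then n_R = 1.09, n_T = 1.54, so y_R = 0.705.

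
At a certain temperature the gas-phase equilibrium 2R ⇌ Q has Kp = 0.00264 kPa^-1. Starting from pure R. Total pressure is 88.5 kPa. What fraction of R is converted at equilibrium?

Let X = conversion of R (basis 1 mol R); extent of reaction ξ = 0.5X.
Mole table: n_R = 1 − X; n_Q = 0.5X.
Summing: n_T = 1 − 0.5X.
Mole fractions y_i = n_i/n_T; Kp = p_Q / (p_R^2) with p_i = y_i·P.
This yields a degree-2 equation in X; solving on (0,1), X = 0.281.

X = 0.281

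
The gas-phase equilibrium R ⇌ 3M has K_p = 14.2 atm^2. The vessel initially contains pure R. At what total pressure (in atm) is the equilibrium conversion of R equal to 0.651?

P = 1.88 atm

Let X = conversion of R (basis 1 mol R); extent of reaction ξ = X.
Species balance: n_R = 1 − X; n_M = 3X.
Total moles n_T = 1 + 2X.
K_p = p_M^3 / (p_R) with p_i = (n_i/n_T)·P.
At X = 0.651: the mole-fraction product g(X) = Π y_i^ν_i = 4.028. Since K_p = g(X)·P^{2}, P = (K_p/g)^(1/2) = (14.2/4.028)^(1/2) = 1.88 atm.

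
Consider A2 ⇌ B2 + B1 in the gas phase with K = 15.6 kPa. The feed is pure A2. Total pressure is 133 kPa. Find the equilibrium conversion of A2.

Take 1 mol A2 as basis and let X be its fractional conversion, so ξ = X.
Moles: n_A2 = 1 − X; n_B2 = X; n_B1 = X.
n_T = Σnᵢ = 1 + X.
With p_i = (n_i/n_T)P, K = p_B2 p_B1 / (p_A2).
Equating to 15.6 kPa and solving on 0 < X < 1: X = 0.324.

X = 0.324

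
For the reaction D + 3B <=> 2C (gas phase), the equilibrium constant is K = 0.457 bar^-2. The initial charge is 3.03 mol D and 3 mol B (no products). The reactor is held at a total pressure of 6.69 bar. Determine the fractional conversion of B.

Take 3 mol B as basis and let X be its fractional conversion, so ξ = X.
Moles: n_D = 3.03 − X; n_B = 3 − 3X; n_C = 2X.
Total moles n_T = 6.03 − 2X.
y_i = n_i/n_T, p_i = y_i·P. K = p_C^2 / (p_D p_B^3).
This yields a degree-4 equation in X; solving on (0,1), X = 0.684.

X = 0.684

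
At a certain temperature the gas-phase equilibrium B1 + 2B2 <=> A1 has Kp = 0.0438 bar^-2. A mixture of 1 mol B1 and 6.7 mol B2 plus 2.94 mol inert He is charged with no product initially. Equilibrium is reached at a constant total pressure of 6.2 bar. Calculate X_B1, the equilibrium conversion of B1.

X = 0.378

Take 1 mol B1 as basis and let X be its fractional conversion, so ξ = X.
Mole table: n_B1 = 1 − X; n_B2 = 6.7 − 2X; n_A1 = X; n_I = 2.94 (inert).
Summing: n_T = 10.6 − 2X.
Mole fractions y_i = n_i/n_T; Kp = p_A1 / (p_B1 p_B2^2) with p_i = y_i·P.
This yields a degree-3 equation in X; solving on (0,1), X = 0.378.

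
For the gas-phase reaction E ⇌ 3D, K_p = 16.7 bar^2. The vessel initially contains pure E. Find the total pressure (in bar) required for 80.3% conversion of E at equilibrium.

Take 1 mol E as basis and let X be its fractional conversion, so ξ = X.
Moles: n_E = 1 − X; n_D = 3X.
Total moles n_T = 1 + 2X.
K_p = p_D^3 / (p_E) with p_i = (n_i/n_T)·P.
At X = 0.803: the mole-fraction product g(X) = Π y_i^ν_i = 10.45. Since K_p = g(X)·P^{2}, P = (K_p/g)^(1/2) = (16.7/10.45)^(1/2) = 1.26 bar.

P = 1.26 bar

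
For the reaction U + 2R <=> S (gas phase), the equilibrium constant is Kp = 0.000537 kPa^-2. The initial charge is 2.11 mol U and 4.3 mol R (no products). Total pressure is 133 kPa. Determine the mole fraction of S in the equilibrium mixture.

Basis: 2.11 mol U initially; let X = conversion of U. Extent ξ = 2.11X.
Moles: n_U = 2.11 − 2.11X; n_R = 4.3 − 4.22X; n_S = 2.11X.
Summing: n_T = 6.41 − 4.22X.
Mole fractions y_i = n_i/n_T; Kp = p_S / (p_U p_R^2) with p_i = y_i·P.
Substituting and setting equal to 0.000537 kPa^-2 gives a polynomial in X; the root in (0,1) is X = 0.639.
Then n_S = 1.35, n_T = 3.71, so y_S = 0.363.

y_S = 0.363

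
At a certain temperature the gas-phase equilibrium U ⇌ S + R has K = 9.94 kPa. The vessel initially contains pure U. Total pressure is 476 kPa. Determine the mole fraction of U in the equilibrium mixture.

y_U = 0.750

Let X = conversion of U (basis 1 mol U); extent of reaction ξ = X.
Moles: n_U = 1 − X; n_S = X; n_R = X.
n_T = Σnᵢ = 1 + X.
y_i = n_i/n_T, p_i = y_i·P. K = p_S p_R / (p_U).
Substituting and setting equal to 9.94 kPa gives a polynomial in X; the root in (0,1) is X = 0.143.
Then n_U = 0.857, n_T = 1.14, so y_U = 0.750.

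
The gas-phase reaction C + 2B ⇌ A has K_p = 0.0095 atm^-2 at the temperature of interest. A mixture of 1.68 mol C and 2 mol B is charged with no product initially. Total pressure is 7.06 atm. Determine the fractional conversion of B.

Take 2 mol B as basis and let X be its fractional conversion, so ξ = X.
At extent ξ: n_C = 1.68 − X; n_B = 2 − 2X; n_A = X.
Summing: n_T = 3.68 − 2X.
With p_i = (n_i/n_T)P, K_p = p_A / (p_C p_B^2).
Substituting and setting equal to 0.0095 atm^-2 gives a polynomial in X; the root in (0,1) is X = 0.175.

X = 0.175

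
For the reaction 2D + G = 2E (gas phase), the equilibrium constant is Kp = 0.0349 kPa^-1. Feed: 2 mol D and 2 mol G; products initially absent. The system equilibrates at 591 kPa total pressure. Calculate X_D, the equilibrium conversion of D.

Basis: 2 mol D initially; let X = conversion of D. Extent ξ = X.
At extent ξ: n_D = 2 − 2X; n_G = 2 − X; n_E = 2X.
Summing: n_T = 4 − X.
With p_i = (n_i/n_T)P, Kp = p_E^2 / (p_D^2 p_G).
This yields a degree-3 equation in X; solving on (0,1), X = 0.739.

X = 0.739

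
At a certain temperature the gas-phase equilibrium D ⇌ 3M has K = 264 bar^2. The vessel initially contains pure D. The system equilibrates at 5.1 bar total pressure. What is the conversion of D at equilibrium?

Basis: 1 mol D initially; let X = conversion of D. Extent ξ = X.
Species balance: n_D = 1 − X; n_M = 3X.
Total moles n_T = 1 + 2X.
y_i = n_i/n_T, p_i = y_i·P. K = p_M^3 / (p_D).
Setting this equal to 264 bar^2 and taking the physical root (0 < X < 1) gives X = 0.799.

X = 0.799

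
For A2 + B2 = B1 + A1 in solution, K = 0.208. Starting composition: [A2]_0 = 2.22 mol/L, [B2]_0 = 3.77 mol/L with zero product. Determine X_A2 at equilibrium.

X = 0.402

Let X = conversion of A2; extent ξ = 2.22·X mol/L.
Concentrations: [A2] = 2.22 − 2.22X; [B2] = 3.77 − 2.22X; [B1] = 2.22X; [A1] = 2.22X.
K = [B1] [A1] / ([A2] [B2]).
Setting equal to 0.208 and solving for X on (0,1) gives X = 0.402.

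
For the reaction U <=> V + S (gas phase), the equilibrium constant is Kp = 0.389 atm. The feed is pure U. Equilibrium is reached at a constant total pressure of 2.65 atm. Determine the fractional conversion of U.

Take 1 mol U as basis and let X be its fractional conversion, so ξ = X.
At extent ξ: n_U = 1 − X; n_V = X; n_S = X.
Summing: n_T = 1 + X.
Mole fractions y_i = n_i/n_T; Kp = p_V p_S / (p_U) with p_i = y_i·P.
This yields a degree-2 equation in X; solving on (0,1), X = 0.358.

X = 0.358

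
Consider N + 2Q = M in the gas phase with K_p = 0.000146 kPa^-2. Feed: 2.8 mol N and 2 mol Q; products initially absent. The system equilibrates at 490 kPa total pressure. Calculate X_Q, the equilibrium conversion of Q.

Take 2 mol Q as basis and let X be its fractional conversion, so ξ = X.
At extent ξ: n_N = 2.8 − X; n_Q = 2 − 2X; n_M = X.
n_T = Σnᵢ = 4.8 − 2X.
Mole fractions y_i = n_i/n_T; K_p = p_M / (p_N p_Q^2) with p_i = y_i·P.
Substituting and setting equal to 0.000146 kPa^-2 gives a polynomial in X; the root in (0,1) is X = 0.828.

X = 0.828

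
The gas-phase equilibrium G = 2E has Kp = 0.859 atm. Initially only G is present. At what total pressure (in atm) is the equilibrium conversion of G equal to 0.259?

P = 2.99 atm

Let X = conversion of G (basis 1 mol G); extent of reaction ξ = X.
Mole table: n_G = 1 − X; n_E = 2X.
n_T = Σnᵢ = 1 + X.
Kp = p_E^2 / (p_G) with p_i = (n_i/n_T)·P.
At X = 0.259: the mole-fraction product g(X) = Π y_i^ν_i = 0.2876. Since Kp = g(X)·P^{1}, P = (Kp/g)^(1/1) = (0.859/0.2876)^(1/1) = 2.99 atm.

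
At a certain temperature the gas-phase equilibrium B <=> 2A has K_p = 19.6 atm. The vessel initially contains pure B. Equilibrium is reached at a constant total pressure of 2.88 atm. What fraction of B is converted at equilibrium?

Let X = conversion of B (basis 1 mol B); extent of reaction ξ = X.
At extent ξ: n_B = 1 − X; n_A = 2X.
Total moles n_T = 1 + X.
y_i = n_i/n_T, p_i = y_i·P. K_p = p_A^2 / (p_B).
Setting this equal to 19.6 atm and taking the physical root (0 < X < 1) gives X = 0.794.

X = 0.794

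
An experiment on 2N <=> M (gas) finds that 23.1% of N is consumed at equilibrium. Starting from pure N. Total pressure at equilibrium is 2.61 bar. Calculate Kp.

Take 1 mol N as basis and let X be its fractional conversion, so ξ = 0.5X.
Moles: n_N = 1 − X; n_M = 0.5X.
n_T = Σnᵢ = 1 − 0.5X.
At X = 0.231: n_N = 0.769, n_M = 0.116, n_T = 0.885.
p_i = (n_i/n_T)·P. Kp = p_M / (p_N^2) = 0.0662 bar^-1.

Kp = 0.0662 bar^-1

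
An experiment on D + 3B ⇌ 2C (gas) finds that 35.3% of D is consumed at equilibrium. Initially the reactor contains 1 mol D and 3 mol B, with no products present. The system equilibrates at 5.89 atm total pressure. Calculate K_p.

K_p = 0.0329 atm^-2

Basis: 1 mol D initially; let X = conversion of D. Extent ξ = X.
At extent ξ: n_D = 1 − X; n_B = 3 − 3X; n_C = 2X.
n_T = Σnᵢ = 4 − 2X.
At X = 0.353: n_D = 0.647, n_B = 1.94, n_C = 0.706, n_T = 3.29.
p_i = (n_i/n_T)·P. K_p = p_C^2 / (p_D p_B^3) = 0.0329 atm^-2.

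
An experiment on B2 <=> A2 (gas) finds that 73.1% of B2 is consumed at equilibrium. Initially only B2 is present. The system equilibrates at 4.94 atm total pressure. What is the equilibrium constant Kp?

Take 1 mol B2 as basis and let X be its fractional conversion, so ξ = X.
Moles: n_B2 = 1 − X; n_A2 = X.
n_T stays at 1 (no change in mole number).
At X = 0.731: n_B2 = 0.269, n_A2 = 0.731, n_T = 1.
p_i = (n_i/n_T)·P. Kp = p_A2 / (p_B2) = 2.72.

Kp = 2.72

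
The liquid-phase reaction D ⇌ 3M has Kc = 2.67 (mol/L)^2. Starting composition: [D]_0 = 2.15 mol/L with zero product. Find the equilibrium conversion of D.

X = 0.252

Let X = conversion of D; extent ξ = 2.15·X mol/L.
Concentrations: [D] = 2.15 − 2.15X; [M] = 6.45X.
Kc = [M]^3 / ([D]).
Equating to 2.67 (mol/L)^2: the physical root is X = 0.252.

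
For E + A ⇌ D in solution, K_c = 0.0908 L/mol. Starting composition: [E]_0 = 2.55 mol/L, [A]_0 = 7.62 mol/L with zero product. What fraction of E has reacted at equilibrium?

Let X = conversion of E; extent ξ = 2.55·X mol/L.
Concentrations: [E] = 2.55 − 2.55X; [A] = 7.62 − 2.55X; [D] = 2.55X.
K_c = [D] / ([E] [A]).
This equals 0.0908 at X = 0.377 (the root in 0 < X < 1).

X = 0.377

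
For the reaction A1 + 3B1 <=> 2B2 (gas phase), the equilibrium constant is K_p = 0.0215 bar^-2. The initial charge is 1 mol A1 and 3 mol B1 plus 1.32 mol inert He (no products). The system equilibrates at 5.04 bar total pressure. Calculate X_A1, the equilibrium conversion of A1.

Take 1 mol A1 as basis and let X be its fractional conversion, so ξ = X.
Species balance: n_A1 = 1 − X; n_B1 = 3 − 3X; n_B2 = 2X; n_I = 1.32 (inert).
Total moles n_T = 5.32 − 2X.
y_i = n_i/n_T, p_i = y_i·P. K_p = p_B2^2 / (p_A1 p_B1^3).
Substituting and setting equal to 0.0215 bar^-2 gives a polynomial in X; the root in (0,1) is X = 0.233.

X = 0.233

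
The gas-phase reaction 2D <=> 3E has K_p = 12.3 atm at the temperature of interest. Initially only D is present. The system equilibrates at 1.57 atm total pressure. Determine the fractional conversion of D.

Take 1 mol D as basis and let X be its fractional conversion, so ξ = 0.5X.
Species balance: n_D = 1 − X; n_E = 1.5X.
Summing: n_T = 1 + 0.5X.
Mole fractions y_i = n_i/n_T; K_p = p_E^3 / (p_D^2) with p_i = y_i·P.
Substituting and setting equal to 12.3 atm gives a polynomial in X; the root in (0,1) is X = 0.681.

X = 0.681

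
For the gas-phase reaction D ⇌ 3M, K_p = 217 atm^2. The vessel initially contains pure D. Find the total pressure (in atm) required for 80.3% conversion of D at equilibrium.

P = 4.56 atm

Take 1 mol D as basis and let X be its fractional conversion, so ξ = X.
Mole table: n_D = 1 − X; n_M = 3X.
Summing: n_T = 1 + 2X.
K_p = p_M^3 / (p_D) with p_i = (n_i/n_T)·P.
At X = 0.803: the mole-fraction product g(X) = Π y_i^ν_i = 10.45. Since K_p = g(X)·P^{2}, P = (K_p/g)^(1/2) = (217/10.45)^(1/2) = 4.56 atm.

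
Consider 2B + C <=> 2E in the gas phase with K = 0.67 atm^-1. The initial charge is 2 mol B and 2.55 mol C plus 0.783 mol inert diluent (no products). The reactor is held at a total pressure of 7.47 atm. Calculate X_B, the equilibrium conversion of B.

Take 2 mol B as basis and let X be its fractional conversion, so ξ = X.
Moles: n_B = 2 − 2X; n_C = 2.55 − X; n_E = 2X; n_I = 0.783 (inert).
Total moles n_T = 5.33 − X.
With p_i = (n_i/n_T)P, K = p_E^2 / (p_B^2 p_C).
This yields a degree-3 equation in X; solving on (0,1), X = 0.590.

X = 0.590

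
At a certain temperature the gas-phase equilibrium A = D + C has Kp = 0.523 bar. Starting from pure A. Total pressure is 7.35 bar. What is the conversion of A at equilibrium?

X = 0.258

Take 1 mol A as basis and let X be its fractional conversion, so ξ = X.
Moles: n_A = 1 − X; n_D = X; n_C = X.
n_T = Σnᵢ = 1 + X.
Mole fractions y_i = n_i/n_T; Kp = p_D p_C / (p_A) with p_i = y_i·P.
Equating to 0.523 bar and solving on 0 < X < 1: X = 0.258.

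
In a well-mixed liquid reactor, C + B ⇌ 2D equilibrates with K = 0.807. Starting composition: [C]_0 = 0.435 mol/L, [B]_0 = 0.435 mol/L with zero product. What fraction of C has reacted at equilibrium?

Let X = conversion of C; extent ξ = 0.435·X mol/L.
Concentrations: [C] = 0.435 − 0.435X; [B] = 0.435 − 0.435X; [D] = 0.87X.
K = [D]^2 / ([C] [B]).
Equating to 0.807: the physical root is X = 0.310.

X = 0.310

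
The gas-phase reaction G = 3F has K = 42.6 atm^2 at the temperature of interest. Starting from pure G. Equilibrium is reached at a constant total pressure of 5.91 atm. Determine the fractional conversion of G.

X = 0.448

Take 1 mol G as basis and let X be its fractional conversion, so ξ = X.
Moles: n_G = 1 − X; n_F = 3X.
Summing: n_T = 1 + 2X.
Mole fractions y_i = n_i/n_T; K = p_F^3 / (p_G) with p_i = y_i·P.
This yields a degree-3 equation in X; solving on (0,1), X = 0.448.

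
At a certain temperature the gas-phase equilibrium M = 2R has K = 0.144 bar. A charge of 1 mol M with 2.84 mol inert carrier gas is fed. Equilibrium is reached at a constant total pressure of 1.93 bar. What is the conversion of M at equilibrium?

X = 0.240

Basis: 1 mol M initially; let X = conversion of M. Extent ξ = X.
At extent ξ: n_M = 1 − X; n_R = 2X; n_I = 2.84 (inert).
n_T = Σnᵢ = 3.84 + X.
Mole fractions y_i = n_i/n_T; K = p_R^2 / (p_M) with p_i = y_i·P.
Substituting and setting equal to 0.144 bar gives a polynomial in X; the root in (0,1) is X = 0.240.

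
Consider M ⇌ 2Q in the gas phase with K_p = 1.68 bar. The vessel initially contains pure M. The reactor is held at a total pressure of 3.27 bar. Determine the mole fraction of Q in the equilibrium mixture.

Take 1 mol M as basis and let X be its fractional conversion, so ξ = X.
Mole table: n_M = 1 − X; n_Q = 2X.
Summing: n_T = 1 + X.
y_i = n_i/n_T, p_i = y_i·P. K_p = p_Q^2 / (p_M).
This yields a degree-2 equation in X; solving on (0,1), X = 0.337.
Then n_Q = 0.675, n_T = 1.34, so y_Q = 0.505.

y_Q = 0.505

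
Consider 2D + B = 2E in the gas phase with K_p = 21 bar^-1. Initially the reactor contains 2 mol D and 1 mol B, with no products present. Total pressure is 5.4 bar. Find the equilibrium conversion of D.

Basis: 2 mol D initially; let X = conversion of D. Extent ξ = X.
Species balance: n_D = 2 − 2X; n_B = 1 − X; n_E = 2X.
Total moles n_T = 3 − X.
With p_i = (n_i/n_T)P, K_p = p_E^2 / (p_D^2 p_B).
This yields a degree-3 equation in X; solving on (0,1), X = 0.773.

X = 0.773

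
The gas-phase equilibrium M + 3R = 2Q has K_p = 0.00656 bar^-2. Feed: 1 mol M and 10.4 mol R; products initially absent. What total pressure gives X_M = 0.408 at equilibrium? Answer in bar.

Let X = conversion of M (basis 1 mol M); extent of reaction ξ = X.
At extent ξ: n_M = 1 − X; n_R = 10.4 − 3X; n_Q = 2X.
n_T = Σnᵢ = 11.4 − 2X.
K_p = p_Q^2 / (p_M p_R^3) with p_i = (n_i/n_T)·P.
At X = 0.408: the mole-fraction product g(X) = Π y_i^ν_i = 0.1631. Since K_p = g(X)·P^{-2}, P = (g/K_p)^(1/2) = (0.1631/0.00656)^(1/2) = 4.99 bar.

P = 4.99 bar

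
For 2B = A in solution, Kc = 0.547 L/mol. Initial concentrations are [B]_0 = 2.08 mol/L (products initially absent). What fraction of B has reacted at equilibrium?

X = 0.521

Let X = conversion of B; extent ξ = 2.08X/2 mol/L.
Concentrations: [B] = 2.08 − 2.08X; [A] = 1.04X.
Kc = [A] / ([B]^2).
Setting equal to 0.547 and solving for X on (0,1) gives X = 0.521.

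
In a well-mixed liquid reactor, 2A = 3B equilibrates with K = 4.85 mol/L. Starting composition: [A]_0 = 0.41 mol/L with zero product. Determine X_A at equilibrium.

X = 0.692

Let X = conversion of A; extent ξ = 0.41X/2 mol/L.
Concentrations: [A] = 0.41 − 0.41X; [B] = 0.615X.
K = [B]^3 / ([A]^2).
Solving K = 4.85 for X ∈ (0,1): X = 0.692.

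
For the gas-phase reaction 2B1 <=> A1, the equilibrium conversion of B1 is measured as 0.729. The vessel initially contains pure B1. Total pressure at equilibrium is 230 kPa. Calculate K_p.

K_p = 0.0137 kPa^-1

Take 1 mol B1 as basis and let X be its fractional conversion, so ξ = 0.5X.
Moles: n_B1 = 1 − X; n_A1 = 0.5X.
n_T = Σnᵢ = 1 − 0.5X.
At X = 0.729: n_B1 = 0.271, n_A1 = 0.364, n_T = 0.635.
p_i = (n_i/n_T)·P. K_p = p_A1 / (p_B1^2) = 0.0137 kPa^-1.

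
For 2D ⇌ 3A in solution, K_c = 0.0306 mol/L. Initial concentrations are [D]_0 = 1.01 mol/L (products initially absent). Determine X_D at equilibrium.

Let X = conversion of D; extent ξ = 1.01X/2 mol/L.
Concentrations: [D] = 1.01 − 1.01X; [A] = 1.52X.
K_c = [A]^3 / ([D]^2).
Solving K_c = 0.0306 for X ∈ (0,1): X = 0.182.

X = 0.182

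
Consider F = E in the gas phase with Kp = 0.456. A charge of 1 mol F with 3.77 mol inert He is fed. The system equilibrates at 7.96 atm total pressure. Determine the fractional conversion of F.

Take 1 mol F as basis and let X be its fractional conversion, so ξ = X.
Mole table: n_F = 1 − X; n_E = X; n_I = 3.77 (inert).
n_T stays at 4.77 (no change in mole number).
With p_i = (n_i/n_T)P, Kp = p_E / (p_F).
Substituting and setting equal to 0.456 gives a polynomial in X; the root in (0,1) is X = 0.313.

X = 0.313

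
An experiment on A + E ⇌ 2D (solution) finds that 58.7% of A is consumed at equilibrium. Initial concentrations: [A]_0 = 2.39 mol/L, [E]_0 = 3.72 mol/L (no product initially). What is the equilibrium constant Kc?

Let X = conversion of A.
Concentrations: [A] = 2.39 − 2.39X; [E] = 3.72 − 2.39X; [D] = 4.78X.
At X = 0.587: [A] = 0.987, [E] = 2.32, [D] = 2.81.
Kc = [D]^2 / ([A] [E]) = 3.44.

Kc = 3.44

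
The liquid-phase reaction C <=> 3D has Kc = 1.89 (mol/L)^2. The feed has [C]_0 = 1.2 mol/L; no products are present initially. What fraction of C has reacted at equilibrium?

X = 0.321

Let X = conversion of C; extent ξ = 1.2·X mol/L.
Concentrations: [C] = 1.2 − 1.2X; [D] = 3.6X.
Kc = [D]^3 / ([C]).
Solving Kc = 1.89 for X ∈ (0,1): X = 0.321.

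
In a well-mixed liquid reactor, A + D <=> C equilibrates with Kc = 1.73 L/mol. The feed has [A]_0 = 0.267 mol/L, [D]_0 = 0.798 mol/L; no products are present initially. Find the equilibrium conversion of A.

X = 0.532

Let X = conversion of A; extent ξ = 0.267·X mol/L.
Concentrations: [A] = 0.267 − 0.267X; [D] = 0.798 − 0.267X; [C] = 0.267X.
Kc = [C] / ([A] [D]).
Setting equal to 1.73 and solving for X on (0,1) gives X = 0.532.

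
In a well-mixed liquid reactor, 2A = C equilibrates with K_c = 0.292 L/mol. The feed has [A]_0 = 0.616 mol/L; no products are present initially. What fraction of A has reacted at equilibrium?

Let X = conversion of A; extent ξ = 0.616X/2 mol/L.
Concentrations: [A] = 0.616 − 0.616X; [C] = 0.308X.
K_c = [C] / ([A]^2).
Solving K_c = 0.292 for X ∈ (0,1): X = 0.219.

X = 0.219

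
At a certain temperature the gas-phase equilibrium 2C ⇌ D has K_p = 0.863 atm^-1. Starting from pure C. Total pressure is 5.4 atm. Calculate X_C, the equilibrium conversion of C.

Basis: 1 mol C initially; let X = conversion of C. Extent ξ = 0.5X.
Species balance: n_C = 1 − X; n_D = 0.5X.
n_T = Σnᵢ = 1 − 0.5X.
With p_i = (n_i/n_T)P, K_p = p_D / (p_C^2).
This yields a degree-2 equation in X; solving on (0,1), X = 0.774.

X = 0.774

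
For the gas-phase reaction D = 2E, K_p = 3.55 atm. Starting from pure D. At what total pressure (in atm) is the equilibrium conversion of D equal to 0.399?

Basis: 1 mol D initially; let X = conversion of D. Extent ξ = X.
Moles: n_D = 1 − X; n_E = 2X.
n_T = Σnᵢ = 1 + X.
K_p = p_E^2 / (p_D) with p_i = (n_i/n_T)·P.
At X = 0.399: the mole-fraction product g(X) = Π y_i^ν_i = 0.7574. Since K_p = g(X)·P^{1}, P = (K_p/g)^(1/1) = (3.55/0.7574)^(1/1) = 4.69 atm.

P = 4.69 atm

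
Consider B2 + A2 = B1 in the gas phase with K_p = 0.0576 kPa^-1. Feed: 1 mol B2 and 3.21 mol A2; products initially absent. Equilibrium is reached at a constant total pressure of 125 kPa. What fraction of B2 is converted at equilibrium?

X = 0.835

Let X = conversion of B2 (basis 1 mol B2); extent of reaction ξ = X.
Species balance: n_B2 = 1 − X; n_A2 = 3.21 − X; n_B1 = X.
Summing: n_T = 4.21 − X.
With p_i = (n_i/n_T)P, K_p = p_B1 / (p_B2 p_A2).
Equating to 0.0576 kPa^-1 and solving on 0 < X < 1: X = 0.835.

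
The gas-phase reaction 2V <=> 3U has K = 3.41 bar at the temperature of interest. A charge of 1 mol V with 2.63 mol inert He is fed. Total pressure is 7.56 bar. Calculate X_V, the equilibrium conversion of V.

X = 0.504

Basis: 1 mol V initially; let X = conversion of V. Extent ξ = 0.5X.
Species balance: n_V = 1 − X; n_U = 1.5X; n_I = 2.63 (inert).
n_T = Σnᵢ = 3.63 + 0.5X.
With p_i = (n_i/n_T)P, K = p_U^3 / (p_V^2).
This yields a degree-3 equation in X; solving on (0,1), X = 0.504.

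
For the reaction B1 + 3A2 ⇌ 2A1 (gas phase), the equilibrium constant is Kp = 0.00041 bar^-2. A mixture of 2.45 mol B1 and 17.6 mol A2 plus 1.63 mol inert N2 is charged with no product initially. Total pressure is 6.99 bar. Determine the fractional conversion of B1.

X = 0.135

Basis: 2.45 mol B1 initially; let X = conversion of B1. Extent ξ = 2.45X.
Moles: n_B1 = 2.45 − 2.45X; n_A2 = 17.6 − 7.35X; n_A1 = 4.9X; n_I = 1.63 (inert).
Summing: n_T = 21.7 − 4.9X.
With p_i = (n_i/n_T)P, Kp = p_A1^2 / (p_B1 p_A2^3).
Substituting and setting equal to 0.00041 bar^-2 gives a polynomial in X; the root in (0,1) is X = 0.135.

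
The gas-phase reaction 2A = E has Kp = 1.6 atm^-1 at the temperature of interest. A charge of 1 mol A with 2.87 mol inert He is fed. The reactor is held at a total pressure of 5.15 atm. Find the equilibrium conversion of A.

X = 0.631

Take 1 mol A as basis and let X be its fractional conversion, so ξ = 0.5X.
Moles: n_A = 1 − X; n_E = 0.5X; n_I = 2.87 (inert).
Total moles n_T = 3.87 − 0.5X.
Mole fractions y_i = n_i/n_T; Kp = p_E / (p_A^2) with p_i = y_i·P.
Setting this equal to 1.6 atm^-1 and taking the physical root (0 < X < 1) gives X = 0.631.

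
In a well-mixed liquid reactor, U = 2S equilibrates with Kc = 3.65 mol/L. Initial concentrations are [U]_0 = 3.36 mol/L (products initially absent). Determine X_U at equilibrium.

Let X = conversion of U; extent ξ = 3.36·X mol/L.
Concentrations: [U] = 3.36 − 3.36X; [S] = 6.72X.
Kc = [S]^2 / ([U]).
Setting equal to 3.65 and solving for X on (0,1) gives X = 0.403.

X = 0.403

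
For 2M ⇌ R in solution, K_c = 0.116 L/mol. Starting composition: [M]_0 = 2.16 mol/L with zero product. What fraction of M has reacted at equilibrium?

X = 0.268

Let X = conversion of M; extent ξ = 2.16X/2 mol/L.
Concentrations: [M] = 2.16 − 2.16X; [R] = 1.08X.
K_c = [R] / ([M]^2).
Solving K_c = 0.116 for X ∈ (0,1): X = 0.268.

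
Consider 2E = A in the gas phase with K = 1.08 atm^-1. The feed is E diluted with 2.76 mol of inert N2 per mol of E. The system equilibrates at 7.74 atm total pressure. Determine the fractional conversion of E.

Let X = conversion of E (basis 1 mol E); extent of reaction ξ = 0.5X.
Species balance: n_E = 1 − X; n_A = 0.5X; n_I = 2.76 (inert).
n_T = Σnᵢ = 3.76 − 0.5X.
y_i = n_i/n_T, p_i = y_i·P. K = p_A / (p_E^2).
Equating to 1.08 atm^-1 and solving on 0 < X < 1: X = 0.638.

X = 0.638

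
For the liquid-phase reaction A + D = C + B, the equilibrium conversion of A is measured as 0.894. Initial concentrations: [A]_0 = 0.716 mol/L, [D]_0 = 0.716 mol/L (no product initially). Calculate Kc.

Let X = conversion of A.
Concentrations: [A] = 0.716 − 0.716X; [D] = 0.716 − 0.716X; [C] = 0.716X; [B] = 0.716X.
At X = 0.894: [A] = 0.0759, [D] = 0.0759, [C] = 0.64, [B] = 0.64.
Kc = [C] [B] / ([A] [D]) = 71.1.

Kc = 71.1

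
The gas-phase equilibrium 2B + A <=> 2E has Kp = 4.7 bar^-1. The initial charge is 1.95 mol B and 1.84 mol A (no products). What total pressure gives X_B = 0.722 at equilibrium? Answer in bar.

Let X = conversion of B (basis 1.95 mol B); extent of reaction ξ = 0.975X.
At extent ξ: n_B = 1.95 − 1.95X; n_A = 1.84 − 0.975X; n_E = 1.95X.
Summing: n_T = 3.79 − 0.975X.
Kp = p_E^2 / (p_B^2 p_A) with p_i = (n_i/n_T)·P.
At X = 0.722: the mole-fraction product g(X) = Π y_i^ν_i = 18.32. Since Kp = g(X)·P^{-1}, P = (g/Kp)^(1/1) = (18.32/4.7)^(1/1) = 3.9 bar.

P = 3.9 bar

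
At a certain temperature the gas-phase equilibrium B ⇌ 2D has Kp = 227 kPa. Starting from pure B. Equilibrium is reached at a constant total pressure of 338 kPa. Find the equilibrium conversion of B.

Basis: 1 mol B initially; let X = conversion of B. Extent ξ = X.
Mole table: n_B = 1 − X; n_D = 2X.
n_T = Σnᵢ = 1 + X.
y_i = n_i/n_T, p_i = y_i·P. Kp = p_D^2 / (p_B).
Substituting and setting equal to 227 kPa gives a polynomial in X; the root in (0,1) is X = 0.379.

X = 0.379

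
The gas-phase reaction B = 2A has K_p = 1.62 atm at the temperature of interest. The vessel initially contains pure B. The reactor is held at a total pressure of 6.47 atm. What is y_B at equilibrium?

Take 1 mol B as basis and let X be its fractional conversion, so ξ = X.
At extent ξ: n_B = 1 − X; n_A = 2X.
Summing: n_T = 1 + X.
Mole fractions y_i = n_i/n_T; K_p = p_A^2 / (p_B) with p_i = y_i·P.
This yields a degree-2 equation in X; solving on (0,1), X = 0.243.
Then n_B = 0.757, n_T = 1.24, so y_B = 0.609.

y_B = 0.609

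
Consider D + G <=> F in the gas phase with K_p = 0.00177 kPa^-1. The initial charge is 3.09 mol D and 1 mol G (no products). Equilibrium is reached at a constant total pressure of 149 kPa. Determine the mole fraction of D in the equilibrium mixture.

Basis: 1 mol G initially; let X = conversion of G. Extent ξ = X.
Species balance: n_D = 3.09 − X; n_G = 1 − X; n_F = X.
Summing: n_T = 4.09 − X.
With p_i = (n_i/n_T)P, K_p = p_F / (p_D p_G).
Setting this equal to 0.00177 kPa^-1 and taking the physical root (0 < X < 1) gives X = 0.164.
Then n_D = 2.93, n_T = 3.93, so y_D = 0.745.

y_D = 0.745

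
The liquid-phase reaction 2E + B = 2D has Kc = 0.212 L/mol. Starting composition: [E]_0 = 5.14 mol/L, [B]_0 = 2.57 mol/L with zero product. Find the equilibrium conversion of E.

Let X = conversion of E; extent ξ = 5.14X/2 mol/L.
Concentrations: [E] = 5.14 − 5.14X; [B] = 2.57 − 2.57X; [D] = 5.14X.
Kc = [D]^2 / ([E]^2 [B]).
Equating to 0.212 L/mol: the physical root is X = 0.370.

X = 0.370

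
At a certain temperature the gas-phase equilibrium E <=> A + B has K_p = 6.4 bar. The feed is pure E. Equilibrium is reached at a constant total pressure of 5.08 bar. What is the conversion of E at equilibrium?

Take 1 mol E as basis and let X be its fractional conversion, so ξ = X.
At extent ξ: n_E = 1 − X; n_A = X; n_B = X.
Total moles n_T = 1 + X.
With p_i = (n_i/n_T)P, K_p = p_A p_B / (p_E).
Substituting and setting equal to 6.4 bar gives a polynomial in X; the root in (0,1) is X = 0.747.

X = 0.747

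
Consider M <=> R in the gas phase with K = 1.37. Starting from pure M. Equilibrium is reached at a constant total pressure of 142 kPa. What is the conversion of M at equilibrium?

Take 1 mol M as basis and let X be its fractional conversion, so ξ = X.
At extent ξ: n_M = 1 − X; n_R = X.
n_T stays at 1 (no change in mole number).
With p_i = (n_i/n_T)P, K = p_R / (p_M).
Setting this equal to 1.37 and taking the physical root (0 < X < 1) gives X = 0.578.

X = 0.578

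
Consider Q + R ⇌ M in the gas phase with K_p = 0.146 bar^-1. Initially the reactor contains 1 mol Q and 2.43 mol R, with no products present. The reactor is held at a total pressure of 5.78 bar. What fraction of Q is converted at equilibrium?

Let X = conversion of Q (basis 1 mol Q); extent of reaction ξ = X.
At extent ξ: n_Q = 1 − X; n_R = 2.43 − X; n_M = X.
Summing: n_T = 3.43 − X.
With p_i = (n_i/n_T)P, K_p = p_M / (p_Q p_R).
Equating to 0.146 bar^-1 and solving on 0 < X < 1: X = 0.363.

X = 0.363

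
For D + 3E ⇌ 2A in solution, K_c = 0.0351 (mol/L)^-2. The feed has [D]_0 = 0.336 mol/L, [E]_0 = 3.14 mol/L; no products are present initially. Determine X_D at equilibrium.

X = 0.494

Let X = conversion of D; extent ξ = 0.336·X mol/L.
Concentrations: [D] = 0.336 − 0.336X; [E] = 3.14 − 1.01X; [A] = 0.672X.
K_c = [A]^2 / ([D] [E]^3).
Setting equal to 0.0351 and solving for X on (0,1) gives X = 0.494.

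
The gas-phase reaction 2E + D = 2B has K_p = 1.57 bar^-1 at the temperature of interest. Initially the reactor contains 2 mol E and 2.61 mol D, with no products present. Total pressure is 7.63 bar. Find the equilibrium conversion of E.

Take 2 mol E as basis and let X be its fractional conversion, so ξ = X.
Mole table: n_E = 2 − 2X; n_D = 2.61 − X; n_B = 2X.
n_T = Σnᵢ = 4.61 − X.
With p_i = (n_i/n_T)P, K_p = p_B^2 / (p_E^2 p_D).
Substituting and setting equal to 1.57 bar^-1 gives a polynomial in X; the root in (0,1) is X = 0.707.

X = 0.707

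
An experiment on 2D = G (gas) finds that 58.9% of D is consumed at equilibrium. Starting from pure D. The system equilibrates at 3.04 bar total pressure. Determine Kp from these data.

Kp = 0.405 bar^-1

Basis: 1 mol D initially; let X = conversion of D. Extent ξ = 0.5X.
Moles: n_D = 1 − X; n_G = 0.5X.
Summing: n_T = 1 − 0.5X.
At X = 0.589: n_D = 0.411, n_G = 0.294, n_T = 0.706.
p_i = (n_i/n_T)·P. Kp = p_G / (p_D^2) = 0.405 bar^-1.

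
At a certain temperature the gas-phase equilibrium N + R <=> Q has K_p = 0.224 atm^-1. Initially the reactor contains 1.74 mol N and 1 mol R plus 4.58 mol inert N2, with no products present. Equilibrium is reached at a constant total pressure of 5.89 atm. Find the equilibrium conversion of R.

Basis: 1 mol R initially; let X = conversion of R. Extent ξ = X.
Moles: n_N = 1.74 − X; n_R = 1 − X; n_Q = X; n_I = 4.58 (inert).
Total moles n_T = 7.32 − X.
y_i = n_i/n_T, p_i = y_i·P. K_p = p_Q / (p_N p_R).
Setting this equal to 0.224 atm^-1 and taking the physical root (0 < X < 1) gives X = 0.220.

X = 0.220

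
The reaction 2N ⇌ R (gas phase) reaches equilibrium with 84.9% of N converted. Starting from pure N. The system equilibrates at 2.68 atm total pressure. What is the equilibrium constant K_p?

Let X = conversion of N (basis 1 mol N); extent of reaction ξ = 0.5X.
Mole table: n_N = 1 − X; n_R = 0.5X.
Total moles n_T = 1 − 0.5X.
At X = 0.849: n_N = 0.151, n_R = 0.424, n_T = 0.576.
p_i = (n_i/n_T)·P. K_p = p_R / (p_N^2) = 4 atm^-1.

K_p = 4 atm^-1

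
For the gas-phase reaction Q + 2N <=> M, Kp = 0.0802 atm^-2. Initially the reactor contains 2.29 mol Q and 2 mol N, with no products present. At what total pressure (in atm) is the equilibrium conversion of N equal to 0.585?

P = 7.78 atm

Let X = conversion of N (basis 2 mol N); extent of reaction ξ = X.
Mole table: n_Q = 2.29 − X; n_N = 2 − 2X; n_M = X.
Total moles n_T = 4.29 − 2X.
Kp = p_M / (p_Q p_N^2) with p_i = (n_i/n_T)·P.
At X = 0.585: the mole-fraction product g(X) = Π y_i^ν_i = 4.848. Since Kp = g(X)·P^{-2}, P = (g/Kp)^(1/2) = (4.848/0.0802)^(1/2) = 7.78 atm.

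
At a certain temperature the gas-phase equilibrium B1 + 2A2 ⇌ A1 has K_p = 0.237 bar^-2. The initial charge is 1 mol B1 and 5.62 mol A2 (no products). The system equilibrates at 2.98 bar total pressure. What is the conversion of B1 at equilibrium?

Basis: 1 mol B1 initially; let X = conversion of B1. Extent ξ = X.
At extent ξ: n_B1 = 1 − X; n_A2 = 5.62 − 2X; n_A1 = X.
n_T = Σnᵢ = 6.62 − 2X.
With p_i = (n_i/n_T)P, K_p = p_A1 / (p_B1 p_A2^2).
Equating to 0.237 bar^-2 and solving on 0 < X < 1: X = 0.584.

X = 0.584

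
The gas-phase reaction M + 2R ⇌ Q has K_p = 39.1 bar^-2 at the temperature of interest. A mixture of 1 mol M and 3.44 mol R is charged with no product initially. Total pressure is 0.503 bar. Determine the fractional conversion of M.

X = 0.805

Take 1 mol M as basis and let X be its fractional conversion, so ξ = X.
Moles: n_M = 1 − X; n_R = 3.44 − 2X; n_Q = X.
n_T = Σnᵢ = 4.44 − 2X.
With p_i = (n_i/n_T)P, K_p = p_Q / (p_M p_R^2).
Equating to 39.1 bar^-2 and solving on 0 < X < 1: X = 0.805.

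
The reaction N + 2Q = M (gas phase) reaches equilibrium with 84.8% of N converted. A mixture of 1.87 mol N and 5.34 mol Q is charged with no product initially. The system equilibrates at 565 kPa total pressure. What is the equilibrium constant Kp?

Kp = 6.06e-05 kPa^-2

Basis: 1.87 mol N initially; let X = conversion of N. Extent ξ = 1.87X.
Species balance: n_N = 1.87 − 1.87X; n_Q = 5.34 − 3.74X; n_M = 1.87X.
Total moles n_T = 7.21 − 3.74X.
At X = 0.848: n_N = 0.284, n_Q = 2.17, n_M = 1.59, n_T = 4.04.
p_i = (n_i/n_T)·P. Kp = p_M / (p_N p_Q^2) = 6.06e-05 kPa^-2.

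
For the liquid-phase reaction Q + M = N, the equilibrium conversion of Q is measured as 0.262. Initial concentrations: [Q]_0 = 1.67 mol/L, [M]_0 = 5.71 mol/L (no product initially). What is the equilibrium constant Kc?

Let X = conversion of Q.
Concentrations: [Q] = 1.67 − 1.67X; [M] = 5.71 − 1.67X; [N] = 1.67X.
At X = 0.262: [Q] = 1.23, [M] = 5.27, [N] = 0.438.
Kc = [N] / ([Q] [M]) = 0.0673 L/mol.

Kc = 0.0673 L/mol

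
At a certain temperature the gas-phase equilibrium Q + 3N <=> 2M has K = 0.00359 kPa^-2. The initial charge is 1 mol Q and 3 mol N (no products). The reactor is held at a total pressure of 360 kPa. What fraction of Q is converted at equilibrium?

X = 0.814

Let X = conversion of Q (basis 1 mol Q); extent of reaction ξ = X.
Species balance: n_Q = 1 − X; n_N = 3 − 3X; n_M = 2X.
Total moles n_T = 4 − 2X.
With p_i = (n_i/n_T)P, K = p_M^2 / (p_Q p_N^3).
Setting this equal to 0.00359 kPa^-2 and taking the physical root (0 < X < 1) gives X = 0.814.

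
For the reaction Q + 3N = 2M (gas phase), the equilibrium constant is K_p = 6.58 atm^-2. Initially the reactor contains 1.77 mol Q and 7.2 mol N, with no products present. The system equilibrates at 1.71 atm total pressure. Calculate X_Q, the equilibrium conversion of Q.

Let X = conversion of Q (basis 1.77 mol Q); extent of reaction ξ = 1.77X.
Mole table: n_Q = 1.77 − 1.77X; n_N = 7.2 − 5.31X; n_M = 3.54X.
n_T = Σnᵢ = 8.97 − 3.54X.
Mole fractions y_i = n_i/n_T; K_p = p_M^2 / (p_Q p_N^3) with p_i = y_i·P.
This yields a degree-4 equation in X; solving on (0,1), X = 0.751.

X = 0.751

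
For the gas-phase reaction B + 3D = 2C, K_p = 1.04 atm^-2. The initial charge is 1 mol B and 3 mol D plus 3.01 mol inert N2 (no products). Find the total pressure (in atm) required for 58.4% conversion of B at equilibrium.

P = 7.44 atm

Basis: 1 mol B initially; let X = conversion of B. Extent ξ = X.
At extent ξ: n_B = 1 − X; n_D = 3 − 3X; n_C = 2X; n_I = 3.01 (inert).
Summing: n_T = 7.01 − 2X.
K_p = p_C^2 / (p_B p_D^3) with p_i = (n_i/n_T)·P.
At X = 0.584: the mole-fraction product g(X) = Π y_i^ν_i = 57.58. Since K_p = g(X)·P^{-2}, P = (g/K_p)^(1/2) = (57.58/1.04)^(1/2) = 7.44 atm.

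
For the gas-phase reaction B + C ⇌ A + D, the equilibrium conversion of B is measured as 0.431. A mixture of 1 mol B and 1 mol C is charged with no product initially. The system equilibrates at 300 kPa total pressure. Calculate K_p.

K_p = 0.574

Basis: 1 mol B initially; let X = conversion of B. Extent ξ = X.
At extent ξ: n_B = 1 − X; n_C = 1 − X; n_A = X; n_D = X.
Total moles n_T = 2 (Δν = 0, constant).
At X = 0.431: n_B = 0.569, n_C = 0.569, n_A = 0.431, n_D = 0.431, n_T = 2.
p_i = (n_i/n_T)·P. K_p = p_A p_D / (p_B p_C) = 0.574.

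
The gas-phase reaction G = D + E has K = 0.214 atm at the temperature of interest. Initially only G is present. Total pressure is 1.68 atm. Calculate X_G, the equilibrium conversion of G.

Let X = conversion of G (basis 1 mol G); extent of reaction ξ = X.
Moles: n_G = 1 − X; n_D = X; n_E = X.
n_T = Σnᵢ = 1 + X.
Mole fractions y_i = n_i/n_T; K = p_D p_E / (p_G) with p_i = y_i·P.
This yields a degree-2 equation in X; solving on (0,1), X = 0.336.

X = 0.336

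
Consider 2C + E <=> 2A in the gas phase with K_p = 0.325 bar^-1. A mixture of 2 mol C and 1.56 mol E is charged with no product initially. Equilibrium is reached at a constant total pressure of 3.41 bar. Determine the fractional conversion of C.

X = 0.390

Let X = conversion of C (basis 2 mol C); extent of reaction ξ = X.
Moles: n_C = 2 − 2X; n_E = 1.56 − X; n_A = 2X.
Total moles n_T = 3.56 − X.
With p_i = (n_i/n_T)P, K_p = p_A^2 / (p_C^2 p_E).
This yields a degree-3 equation in X; solving on (0,1), X = 0.390.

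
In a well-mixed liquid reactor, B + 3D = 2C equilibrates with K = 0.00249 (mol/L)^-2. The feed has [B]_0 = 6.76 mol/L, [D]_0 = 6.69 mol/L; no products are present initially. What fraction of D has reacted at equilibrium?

Let X = conversion of D; extent ξ = 6.69X/3 mol/L.
Concentrations: [B] = 6.76 − 2.23X; [D] = 6.69 − 6.69X; [C] = 4.46X.
K = [C]^2 / ([B] [D]^3).
This equals 0.00249 at X = 0.288 (the root in 0 < X < 1).

X = 0.288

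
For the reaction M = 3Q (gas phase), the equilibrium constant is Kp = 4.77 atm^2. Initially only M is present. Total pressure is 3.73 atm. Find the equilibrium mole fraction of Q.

Take 1 mol M as basis and let X be its fractional conversion, so ξ = X.
At extent ξ: n_M = 1 − X; n_Q = 3X.
Total moles n_T = 1 + 2X.
With p_i = (n_i/n_T)P, Kp = p_Q^3 / (p_M).
Equating to 4.77 atm^2 and solving on 0 < X < 1: X = 0.281.
Then n_Q = 0.844, n_T = 1.56, so y_Q = 0.540.

y_Q = 0.540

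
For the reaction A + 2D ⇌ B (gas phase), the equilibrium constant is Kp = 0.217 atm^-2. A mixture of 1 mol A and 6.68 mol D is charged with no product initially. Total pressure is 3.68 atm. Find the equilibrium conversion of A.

X = 0.676

Basis: 1 mol A initially; let X = conversion of A. Extent ξ = X.
At extent ξ: n_A = 1 − X; n_D = 6.68 − 2X; n_B = X.
Summing: n_T = 7.68 − 2X.
With p_i = (n_i/n_T)P, Kp = p_B / (p_A p_D^2).
Equating to 0.217 atm^-2 and solving on 0 < X < 1: X = 0.676.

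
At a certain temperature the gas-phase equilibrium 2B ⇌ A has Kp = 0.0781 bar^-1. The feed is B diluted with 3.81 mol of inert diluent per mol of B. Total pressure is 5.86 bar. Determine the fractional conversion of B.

X = 0.142

Basis: 1 mol B initially; let X = conversion of B. Extent ξ = 0.5X.
At extent ξ: n_B = 1 − X; n_A = 0.5X; n_I = 3.81 (inert).
n_T = Σnᵢ = 4.81 − 0.5X.
y_i = n_i/n_T, p_i = y_i·P. Kp = p_A / (p_B^2).
Setting this equal to 0.0781 bar^-1 and taking the physical root (0 < X < 1) gives X = 0.142.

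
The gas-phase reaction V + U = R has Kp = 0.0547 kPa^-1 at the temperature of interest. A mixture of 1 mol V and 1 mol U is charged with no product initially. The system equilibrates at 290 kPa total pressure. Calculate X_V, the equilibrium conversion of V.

X = 0.756

Take 1 mol V as basis and let X be its fractional conversion, so ξ = X.
Species balance: n_V = 1 − X; n_U = 1 − X; n_R = X.
Total moles n_T = 2 − X.
Mole fractions y_i = n_i/n_T; Kp = p_R / (p_V p_U) with p_i = y_i·P.
Setting this equal to 0.0547 kPa^-1 and taking the physical root (0 < X < 1) gives X = 0.756.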